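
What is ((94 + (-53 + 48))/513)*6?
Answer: 178/171 ≈ 1.0409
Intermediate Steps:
((94 + (-53 + 48))/513)*6 = ((94 - 5)*(1/513))*6 = (89*(1/513))*6 = (89/513)*6 = 178/171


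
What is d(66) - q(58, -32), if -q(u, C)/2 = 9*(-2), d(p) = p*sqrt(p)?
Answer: -36 + 66*sqrt(66) ≈ 500.19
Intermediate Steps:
d(p) = p**(3/2)
q(u, C) = 36 (q(u, C) = -18*(-2) = -2*(-18) = 36)
d(66) - q(58, -32) = 66**(3/2) - 1*36 = 66*sqrt(66) - 36 = -36 + 66*sqrt(66)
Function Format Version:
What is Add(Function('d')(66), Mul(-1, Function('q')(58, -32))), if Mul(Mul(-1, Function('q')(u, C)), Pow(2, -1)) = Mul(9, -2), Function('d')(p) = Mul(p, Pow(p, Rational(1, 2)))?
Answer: Add(-36, Mul(66, Pow(66, Rational(1, 2)))) ≈ 500.19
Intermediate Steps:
Function('d')(p) = Pow(p, Rational(3, 2))
Function('q')(u, C) = 36 (Function('q')(u, C) = Mul(-2, Mul(9, -2)) = Mul(-2, -18) = 36)
Add(Function('d')(66), Mul(-1, Function('q')(58, -32))) = Add(Pow(66, Rational(3, 2)), Mul(-1, 36)) = Add(Mul(66, Pow(66, Rational(1, 2))), -36) = Add(-36, Mul(66, Pow(66, Rational(1, 2))))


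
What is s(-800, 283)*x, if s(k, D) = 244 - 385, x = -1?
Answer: 141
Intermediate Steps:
s(k, D) = -141
s(-800, 283)*x = -141*(-1) = 141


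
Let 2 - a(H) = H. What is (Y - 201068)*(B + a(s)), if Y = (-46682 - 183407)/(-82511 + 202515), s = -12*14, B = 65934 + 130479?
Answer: -4743389415068463/120004 ≈ -3.9527e+10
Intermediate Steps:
B = 196413
s = -168
a(H) = 2 - H
Y = -230089/120004 ≈ -1.9173
(Y - 201068)*(B + a(s)) = (-230089/120004 - 201068)*(196413 + (2 - 1*(-168))) = -24129194361*(196413 + (2 + 168))/120004 = -24129194361*(196413 + 170)/120004 = -24129194361/120004*196583 = -4743389415068463/120004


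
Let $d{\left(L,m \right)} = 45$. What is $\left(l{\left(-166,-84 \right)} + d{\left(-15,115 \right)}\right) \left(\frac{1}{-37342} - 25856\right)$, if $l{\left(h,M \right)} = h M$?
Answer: $- \frac{13506585879717}{37342} \approx -3.617 \cdot 10^{8}$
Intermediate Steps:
$l{\left(h,M \right)} = M h$
$\left(l{\left(-166,-84 \right)} + d{\left(-15,115 \right)}\right) \left(\frac{1}{-37342} - 25856\right) = \left(\left(-84\right) \left(-166\right) + 45\right) \left(\frac{1}{-37342} - 25856\right) = \left(13944 + 45\right) \left(- \frac{1}{37342} - 25856\right) = 13989 \left(- \frac{965514753}{37342}\right) = - \frac{13506585879717}{37342}$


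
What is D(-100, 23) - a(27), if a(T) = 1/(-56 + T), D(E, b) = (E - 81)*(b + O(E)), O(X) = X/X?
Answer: -125975/29 ≈ -4344.0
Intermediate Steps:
O(X) = 1
D(E, b) = (1 + b)*(-81 + E) (D(E, b) = (E - 81)*(b + 1) = (-81 + E)*(1 + b) = (1 + b)*(-81 + E))
D(-100, 23) - a(27) = (-81 - 100 - 81*23 - 100*23) - 1/(-56 + 27) = (-81 - 100 - 1863 - 2300) - 1/(-29) = -4344 - 1*(-1/29) = -4344 + 1/29 = -125975/29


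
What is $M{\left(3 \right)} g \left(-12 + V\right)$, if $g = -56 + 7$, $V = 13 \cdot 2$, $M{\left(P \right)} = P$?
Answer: $-2058$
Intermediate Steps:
$V = 26$
$g = -49$
$M{\left(3 \right)} g \left(-12 + V\right) = 3 \left(-49\right) \left(-12 + 26\right) = \left(-147\right) 14 = -2058$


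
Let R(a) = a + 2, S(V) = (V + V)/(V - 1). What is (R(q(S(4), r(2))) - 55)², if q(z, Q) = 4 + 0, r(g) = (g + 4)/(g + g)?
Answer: 2401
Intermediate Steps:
S(V) = 2*V/(-1 + V) (S(V) = (2*V)/(-1 + V) = 2*V/(-1 + V))
r(g) = (4 + g)/(2*g) (r(g) = (4 + g)/((2*g)) = (4 + g)*(1/(2*g)) = (4 + g)/(2*g))
q(z, Q) = 4
R(a) = 2 + a
(R(q(S(4), r(2))) - 55)² = ((2 + 4) - 55)² = (6 - 55)² = (-49)² = 2401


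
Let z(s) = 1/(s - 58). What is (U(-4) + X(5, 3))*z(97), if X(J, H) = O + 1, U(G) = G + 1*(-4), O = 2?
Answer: -5/39 ≈ -0.12821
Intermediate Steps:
U(G) = -4 + G (U(G) = G - 4 = -4 + G)
X(J, H) = 3 (X(J, H) = 2 + 1 = 3)
z(s) = 1/(-58 + s)
(U(-4) + X(5, 3))*z(97) = ((-4 - 4) + 3)/(-58 + 97) = (-8 + 3)/39 = -5*1/39 = -5/39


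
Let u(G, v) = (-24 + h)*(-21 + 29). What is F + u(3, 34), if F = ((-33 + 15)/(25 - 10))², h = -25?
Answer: -9764/25 ≈ -390.56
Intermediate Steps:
u(G, v) = -392 (u(G, v) = (-24 - 25)*(-21 + 29) = -49*8 = -392)
F = 36/25 (F = (-18/15)² = (-18*1/15)² = (-6/5)² = 36/25 ≈ 1.4400)
F + u(3, 34) = 36/25 - 392 = -9764/25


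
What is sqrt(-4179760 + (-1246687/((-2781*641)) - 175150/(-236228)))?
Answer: I*sqrt(20588726187647922419573349702)/70184165598 ≈ 2044.4*I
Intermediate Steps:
sqrt(-4179760 + (-1246687/((-2781*641)) - 175150/(-236228))) = sqrt(-4179760 + (-1246687/(-1782621) - 175150*(-1/236228))) = sqrt(-4179760 + (-1246687*(-1/1782621) + 87575/118114)) = sqrt(-4179760 + (1246687/1782621 + 87575/118114)) = sqrt(-4179760 + 303364222393/210552496794) = sqrt(-880058600635467047/210552496794) = I*sqrt(20588726187647922419573349702)/70184165598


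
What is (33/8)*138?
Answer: 2277/4 ≈ 569.25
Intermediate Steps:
(33/8)*138 = 2277/4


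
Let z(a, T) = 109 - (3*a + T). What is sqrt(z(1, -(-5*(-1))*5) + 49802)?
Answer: sqrt(49933) ≈ 223.46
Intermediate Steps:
z(a, T) = 109 - T - 3*a (z(a, T) = 109 - (T + 3*a) = 109 + (-T - 3*a) = 109 - T - 3*a)
sqrt(z(1, -(-5*(-1))*5) + 49802) = sqrt((109 - (-1)*-5*(-1)*5 - 3*1) + 49802) = sqrt((109 - (-1)*5*5 - 3) + 49802) = sqrt((109 - (-1)*25 - 3) + 49802) = sqrt((109 - 1*(-25) - 3) + 49802) = sqrt((109 + 25 - 3) + 49802) = sqrt(131 + 49802) = sqrt(49933)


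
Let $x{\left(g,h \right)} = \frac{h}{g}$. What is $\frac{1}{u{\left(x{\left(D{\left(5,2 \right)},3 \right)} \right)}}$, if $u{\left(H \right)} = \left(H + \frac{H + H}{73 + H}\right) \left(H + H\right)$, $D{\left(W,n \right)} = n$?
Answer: $\frac{298}{1377} \approx 0.21641$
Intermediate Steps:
$u{\left(H \right)} = 2 H \left(H + \frac{2 H}{73 + H}\right)$ ($u{\left(H \right)} = \left(H + \frac{2 H}{73 + H}\right) 2 H = 2 H \left(H + \frac{2 H}{73 + H}\right)$)
$\frac{1}{u{\left(x{\left(D{\left(5,2 \right)},3 \right)} \right)}} = \frac{1}{2 \left(\frac{3}{2}\right)^{2} \frac{1}{73 + \frac{3}{2}} \left(75 + \frac{3}{2}\right)} = \frac{1}{2 \cdot \frac{9}{4} \frac{1}{\frac{149}{2}} \cdot \frac{153}{2}} = \frac{1}{2 \cdot \frac{9}{4} \cdot \frac{2}{149} \cdot \frac{153}{2}} = \frac{1}{\frac{1377}{298}} = \frac{298}{1377}$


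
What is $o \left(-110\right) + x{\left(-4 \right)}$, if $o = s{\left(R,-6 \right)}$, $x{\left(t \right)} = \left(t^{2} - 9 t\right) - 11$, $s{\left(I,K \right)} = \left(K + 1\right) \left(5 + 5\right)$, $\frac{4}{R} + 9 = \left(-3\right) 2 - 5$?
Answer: $5541$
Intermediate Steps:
$R = - \frac{1}{5}$ ($R = \frac{4}{-9 - 11} = \frac{4}{-20} = 4 \left(- \frac{1}{20}\right) = - \frac{1}{5} \approx -0.2$)
$s{\left(I,K \right)} = 10 + 10 K$ ($s{\left(I,K \right)} = \left(1 + K\right) 10 = 10 + 10 K$)
$x{\left(t \right)} = -11 + t^{2} - 9 t$
$o = -50$ ($o = 10 + 10 \left(-6\right) = 10 - 60 = -50$)
$o \left(-110\right) + x{\left(-4 \right)} = \left(-50\right) \left(-110\right) - \left(-25 - 16\right) = 5500 + \left(-11 + 16 + 36\right) = 5500 + 41 = 5541$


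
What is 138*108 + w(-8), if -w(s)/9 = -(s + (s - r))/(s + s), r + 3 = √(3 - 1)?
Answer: 238581/16 + 9*√2/16 ≈ 14912.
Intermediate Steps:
r = -3 + √2 (r = -3 + √(3 - 1) = -3 + √2 ≈ -1.5858)
w(s) = 9*(3 - √2 + 2*s)/(2*s) (w(s) = -(-9)*(s + (s - (-3 + √2)))/(s + s) = -(-9)*(s + (s + (3 - √2)))/((2*s)) = -(-9)*(s + (3 + s - √2))*(1/(2*s)) = -(-9)*(3 - √2 + 2*s)*(1/(2*s)) = -(-9)*(3 - √2 + 2*s)/(2*s) = 9*(3 - √2 + 2*s)/(2*s))
138*108 + w(-8) = 138*108 + (9/2)*(3 - √2 + 2*(-8))/(-8) = 14904 + (9/2)*(-⅛)*(3 - √2 - 16) = 14904 + (9/2)*(-⅛)*(-13 - √2) = 14904 + (117/16 + 9*√2/16) = 238581/16 + 9*√2/16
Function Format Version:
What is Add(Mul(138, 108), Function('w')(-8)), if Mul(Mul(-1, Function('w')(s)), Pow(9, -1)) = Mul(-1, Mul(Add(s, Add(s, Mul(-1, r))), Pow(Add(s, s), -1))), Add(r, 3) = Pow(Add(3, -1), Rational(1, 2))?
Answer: Add(Rational(238581, 16), Mul(Rational(9, 16), Pow(2, Rational(1, 2)))) ≈ 14912.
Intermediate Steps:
r = Add(-3, Pow(2, Rational(1, 2))) (r = Add(-3, Pow(Add(3, -1), Rational(1, 2))) = Add(-3, Pow(2, Rational(1, 2))) ≈ -1.5858)
Function('w')(s) = Mul(Rational(9, 2), Pow(s, -1), Add(3, Mul(-1, Pow(2, Rational(1, 2))), Mul(2, s))) (Function('w')(s) = Mul(-9, Mul(-1, Mul(Add(s, Add(s, Mul(-1, Add(-3, Pow(2, Rational(1, 2)))))), Pow(Add(s, s), -1)))) = Mul(-9, Mul(-1, Mul(Add(s, Add(s, Add(3, Mul(-1, Pow(2, Rational(1, 2)))))), Pow(Mul(2, s), -1)))) = Mul(-9, Mul(-1, Mul(Add(s, Add(3, s, Mul(-1, Pow(2, Rational(1, 2))))), Mul(Rational(1, 2), Pow(s, -1))))) = Mul(-9, Mul(-1, Mul(Add(3, Mul(-1, Pow(2, Rational(1, 2))), Mul(2, s)), Mul(Rational(1, 2), Pow(s, -1))))) = Mul(-9, Mul(-1, Mul(Rational(1, 2), Pow(s, -1), Add(3, Mul(-1, Pow(2, Rational(1, 2))), Mul(2, s))))) = Mul(-9, Mul(Rational(-1, 2), Pow(s, -1), Add(3, Mul(-1, Pow(2, Rational(1, 2))), Mul(2, s)))) = Mul(Rational(9, 2), Pow(s, -1), Add(3, Mul(-1, Pow(2, Rational(1, 2))), Mul(2, s))))
Add(Mul(138, 108), Function('w')(-8)) = Add(Mul(138, 108), Mul(Rational(9, 2), Pow(-8, -1), Add(3, Mul(-1, Pow(2, Rational(1, 2))), Mul(2, -8)))) = Add(14904, Mul(Rational(9, 2), Rational(-1, 8), Add(3, Mul(-1, Pow(2, Rational(1, 2))), -16))) = Add(14904, Mul(Rational(9, 2), Rational(-1, 8), Add(-13, Mul(-1, Pow(2, Rational(1, 2)))))) = Add(14904, Add(Rational(117, 16), Mul(Rational(9, 16), Pow(2, Rational(1, 2))))) = Add(Rational(238581, 16), Mul(Rational(9, 16), Pow(2, Rational(1, 2))))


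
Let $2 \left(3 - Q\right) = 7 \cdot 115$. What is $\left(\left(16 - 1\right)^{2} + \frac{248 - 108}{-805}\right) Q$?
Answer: $- \frac{4131629}{46} \approx -89818.0$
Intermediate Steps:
$Q = - \frac{799}{2}$ ($Q = 3 - \frac{7 \cdot 115}{2} = 3 - \frac{805}{2} = - \frac{799}{2} \approx -399.5$)
$\left(\left(16 - 1\right)^{2} + \frac{248 - 108}{-805}\right) Q = \left(\left(16 - 1\right)^{2} + \frac{248 - 108}{-805}\right) \left(- \frac{799}{2}\right) = \left(15^{2} + \left(248 - 108\right) \left(- \frac{1}{805}\right)\right) \left(- \frac{799}{2}\right) = \left(225 + 140 \left(- \frac{1}{805}\right)\right) \left(- \frac{799}{2}\right) = \left(225 - \frac{4}{23}\right) \left(- \frac{799}{2}\right) = \frac{5171}{23} \left(- \frac{799}{2}\right) = - \frac{4131629}{46}$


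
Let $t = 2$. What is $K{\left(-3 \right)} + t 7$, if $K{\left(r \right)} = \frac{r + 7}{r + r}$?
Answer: $\frac{40}{3} \approx 13.333$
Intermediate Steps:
$K{\left(r \right)} = \frac{7 + r}{2 r}$
$K{\left(-3 \right)} + t 7 = \frac{7 - 3}{2 \left(-3\right)} + 2 \cdot 7 = \frac{1}{2} \left(- \frac{1}{3}\right) 4 + 14 = - \frac{2}{3} + 14 = \frac{40}{3}$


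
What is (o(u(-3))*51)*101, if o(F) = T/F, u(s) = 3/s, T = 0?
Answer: 0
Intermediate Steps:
o(F) = 0 (o(F) = 0/F = 0)
(o(u(-3))*51)*101 = (0*51)*101 = 0*101 = 0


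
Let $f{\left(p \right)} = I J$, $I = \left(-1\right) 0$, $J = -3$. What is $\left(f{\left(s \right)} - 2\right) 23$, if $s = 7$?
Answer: $-46$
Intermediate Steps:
$I = 0$
$f{\left(p \right)} = 0$ ($f{\left(p \right)} = 0 \left(-3\right) = 0$)
$\left(f{\left(s \right)} - 2\right) 23 = \left(0 - 2\right) 23 = \left(-2\right) 23 = -46$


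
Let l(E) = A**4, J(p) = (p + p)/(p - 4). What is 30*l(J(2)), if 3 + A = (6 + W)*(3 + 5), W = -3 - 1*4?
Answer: 439230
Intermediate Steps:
W = -7 (W = -3 - 4 = -7)
J(p) = 2*p/(-4 + p) (J(p) = (2*p)/(-4 + p) = 2*p/(-4 + p))
A = -11 (A = -3 + (6 - 7)*(3 + 5) = -3 - 1*8 = -3 - 8 = -11)
l(E) = 14641 (l(E) = (-11)**4 = 14641)
30*l(J(2)) = 30*14641 = 439230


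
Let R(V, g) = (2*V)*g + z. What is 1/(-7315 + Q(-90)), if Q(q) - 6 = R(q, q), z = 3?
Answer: 1/8894 ≈ 0.00011244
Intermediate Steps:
R(V, g) = 3 + 2*V*g (R(V, g) = (2*V)*g + 3 = 2*V*g + 3 = 3 + 2*V*g)
Q(q) = 9 + 2*q**2 (Q(q) = 6 + (3 + 2*q*q) = 6 + (3 + 2*q**2) = 9 + 2*q**2)
1/(-7315 + Q(-90)) = 1/(-7315 + (9 + 2*(-90)**2)) = 1/(-7315 + (9 + 2*8100)) = 1/(-7315 + (9 + 16200)) = 1/(-7315 + 16209) = 1/8894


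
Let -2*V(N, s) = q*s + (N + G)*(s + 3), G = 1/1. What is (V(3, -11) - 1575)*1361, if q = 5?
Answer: -4168743/2 ≈ -2.0844e+6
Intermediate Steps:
G = 1 (G = 1*1 = 1)
V(N, s) = -5*s/2 - (1 + N)*(3 + s)/2 (V(N, s) = -(5*s + (N + 1)*(s + 3))/2 = -(5*s + (1 + N)*(3 + s))/2 = -5*s/2 - (1 + N)*(3 + s)/2)
(V(3, -11) - 1575)*1361 = ((-3/2 - 3*(-11) - 3/2*3 - ½*3*(-11)) - 1575)*1361 = ((-3/2 + 33 - 9/2 + 33/2) - 1575)*1361 = (87/2 - 1575)*1361 = -3063/2*1361 = -4168743/2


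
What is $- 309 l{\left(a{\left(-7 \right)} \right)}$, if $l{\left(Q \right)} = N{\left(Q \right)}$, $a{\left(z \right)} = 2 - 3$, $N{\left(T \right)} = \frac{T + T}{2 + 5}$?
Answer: $\frac{618}{7} \approx 88.286$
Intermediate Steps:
$N{\left(T \right)} = \frac{2 T}{7}$
$a{\left(z \right)} = -1$ ($a{\left(z \right)} = 2 - 3 = -1$)
$l{\left(Q \right)} = \frac{2 Q}{7}$
$- 309 l{\left(a{\left(-7 \right)} \right)} = - 309 \cdot \frac{2}{7} \left(-1\right) = \left(-309\right) \left(- \frac{2}{7}\right) = \frac{618}{7}$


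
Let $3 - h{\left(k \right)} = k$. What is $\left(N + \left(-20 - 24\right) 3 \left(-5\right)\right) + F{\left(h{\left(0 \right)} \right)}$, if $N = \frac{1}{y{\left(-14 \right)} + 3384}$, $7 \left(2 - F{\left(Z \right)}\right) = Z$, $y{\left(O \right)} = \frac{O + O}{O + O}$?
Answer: $\frac{15675942}{23695} \approx 661.57$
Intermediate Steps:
$y{\left(O \right)} = 1$ ($y{\left(O \right)} = \frac{2 O}{2 O} = 2 O \frac{1}{2 O} = 1$)
$h{\left(k \right)} = 3 - k$
$F{\left(Z \right)} = 2 - \frac{Z}{7}$
$N = \frac{1}{3385}$ ($N = \frac{1}{1 + 3384} = \frac{1}{3385} \approx 0.00029542$)
$\left(N + \left(-20 - 24\right) 3 \left(-5\right)\right) + F{\left(h{\left(0 \right)} \right)} = \left(\frac{1}{3385} + \left(-20 - 24\right) 3 \left(-5\right)\right) + \left(2 - \frac{3 - 0}{7}\right) = \left(\frac{1}{3385} - -660\right) + \left(2 - \frac{3 + 0}{7}\right) = \left(\frac{1}{3385} + 660\right) + \left(2 - \frac{3}{7}\right) = \frac{2234101}{3385} + \left(2 - \frac{3}{7}\right) = \frac{2234101}{3385} + \frac{11}{7} = \frac{15675942}{23695}$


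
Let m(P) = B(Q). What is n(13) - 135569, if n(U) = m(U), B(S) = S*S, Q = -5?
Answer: -135544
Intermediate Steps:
B(S) = S**2
m(P) = 25 (m(P) = (-5)**2 = 25)
n(U) = 25
n(13) - 135569 = 25 - 135569 = -135544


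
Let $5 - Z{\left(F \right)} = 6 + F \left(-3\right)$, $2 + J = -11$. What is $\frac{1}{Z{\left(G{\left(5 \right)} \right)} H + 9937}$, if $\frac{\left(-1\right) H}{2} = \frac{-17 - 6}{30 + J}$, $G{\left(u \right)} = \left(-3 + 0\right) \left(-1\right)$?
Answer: $\frac{17}{169297} \approx 0.00010042$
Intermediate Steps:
$J = -13$ ($J = -2 - 11 = -13$)
$G{\left(u \right)} = 3$ ($G{\left(u \right)} = \left(-3\right) \left(-1\right) = 3$)
$Z{\left(F \right)} = -1 + 3 F$ ($Z{\left(F \right)} = 5 - \left(6 + F \left(-3\right)\right) = 5 - \left(6 - 3 F\right) = 5 + \left(-6 + 3 F\right) = -1 + 3 F$)
$H = \frac{46}{17}$ ($H = - 2 \frac{-17 - 6}{30 - 13} = - 2 \left(- \frac{23}{17}\right) = - 2 \left(\left(-23\right) \frac{1}{17}\right) = \left(-2\right) \left(- \frac{23}{17}\right) = \frac{46}{17} \approx 2.7059$)
$\frac{1}{Z{\left(G{\left(5 \right)} \right)} H + 9937} = \frac{1}{\left(-1 + 3 \cdot 3\right) \frac{46}{17} + 9937} = \frac{1}{\left(-1 + 9\right) \frac{46}{17} + 9937} = \frac{1}{8 \cdot \frac{46}{17} + 9937} = \frac{1}{\frac{368}{17} + 9937} = \frac{1}{\frac{169297}{17}} = \frac{17}{169297}$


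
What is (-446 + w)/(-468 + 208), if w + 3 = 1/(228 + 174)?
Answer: 180497/104520 ≈ 1.7269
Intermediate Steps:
w = -1205/402 (w = -3 + 1/(228 + 174) = -3 + 1/402 = -1205/402 ≈ -2.9975)
(-446 + w)/(-468 + 208) = (-446 - 1205/402)/(-468 + 208) = -180497/402/(-260) = -180497/402*(-1/260) = 180497/104520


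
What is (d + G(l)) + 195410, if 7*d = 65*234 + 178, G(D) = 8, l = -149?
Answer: 1383314/7 ≈ 1.9762e+5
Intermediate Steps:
d = 15388/7 (d = (65*234 + 178)/7 = (15210 + 178)/7 = (⅐)*15388 = 15388/7 ≈ 2198.3)
(d + G(l)) + 195410 = (15388/7 + 8) + 195410 = 15444/7 + 195410 = 1383314/7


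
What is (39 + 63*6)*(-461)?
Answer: -192237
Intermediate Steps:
(39 + 63*6)*(-461) = (39 + 378)*(-461) = 417*(-461) = -192237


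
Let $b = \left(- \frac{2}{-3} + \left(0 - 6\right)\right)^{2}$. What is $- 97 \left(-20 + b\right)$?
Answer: $- \frac{7372}{9} \approx -819.11$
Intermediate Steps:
$b = \frac{256}{9}$ ($b = \left(\left(-2\right) \left(- \frac{1}{3}\right) + \left(0 - 6\right)\right)^{2} = \left(\frac{2}{3} - 6\right)^{2} = \left(- \frac{16}{3}\right)^{2} = \frac{256}{9} \approx 28.444$)
$- 97 \left(-20 + b\right) = - 97 \left(-20 + \frac{256}{9}\right) = \left(-97\right) \frac{76}{9} = - \frac{7372}{9}$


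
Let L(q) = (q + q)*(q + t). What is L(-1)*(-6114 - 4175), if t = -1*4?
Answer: -102890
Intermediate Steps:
t = -4
L(q) = 2*q*(-4 + q) (L(q) = (q + q)*(q - 4) = (2*q)*(-4 + q) = 2*q*(-4 + q))
L(-1)*(-6114 - 4175) = (2*(-1)*(-4 - 1))*(-6114 - 4175) = (2*(-1)*(-5))*(-10289) = 10*(-10289) = -102890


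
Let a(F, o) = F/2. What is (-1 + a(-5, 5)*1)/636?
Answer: -7/1272 ≈ -0.0055031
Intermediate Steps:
a(F, o) = F/2 (a(F, o) = F*(1/2) = F/2)
(-1 + a(-5, 5)*1)/636 = (-1 + ((1/2)*(-5))*1)/636 = (-1 - 5/2*1)*(1/636) = (-1 - 5/2)*(1/636) = -7/2*1/636 = -7/1272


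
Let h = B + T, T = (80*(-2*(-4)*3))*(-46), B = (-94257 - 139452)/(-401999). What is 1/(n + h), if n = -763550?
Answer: -401999/342450654421 ≈ -1.1739e-6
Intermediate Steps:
B = 233709/401999 (B = -233709*(-1/401999) = 233709/401999 ≈ 0.58137)
T = -88320 (T = (80*(8*3))*(-46) = (80*24)*(-46) = 1920*(-46) = -88320)
h = -35504317971/401999 (h = 233709/401999 - 88320 = -35504317971/401999 ≈ -88319.)
1/(n + h) = 1/(-763550 - 35504317971/401999) = 1/(-342450654421/401999) = -401999/342450654421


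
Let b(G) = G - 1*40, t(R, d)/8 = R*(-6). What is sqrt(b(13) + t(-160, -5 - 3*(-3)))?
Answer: sqrt(7653) ≈ 87.481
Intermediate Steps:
t(R, d) = -48*R (t(R, d) = 8*(R*(-6)) = 8*(-6*R) = -48*R)
b(G) = -40 + G (b(G) = G - 40 = -40 + G)
sqrt(b(13) + t(-160, -5 - 3*(-3))) = sqrt((-40 + 13) - 48*(-160)) = sqrt(-27 + 7680) = sqrt(7653)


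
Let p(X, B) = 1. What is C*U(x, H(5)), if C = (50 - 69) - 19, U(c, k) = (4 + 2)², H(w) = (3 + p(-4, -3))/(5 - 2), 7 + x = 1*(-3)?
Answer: -1368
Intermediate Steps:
x = -10 (x = -7 + 1*(-3) = -7 - 3 = -10)
H(w) = 4/3 (H(w) = (3 + 1)/(5 - 2) = 4/3)
U(c, k) = 36 (U(c, k) = 6² = 36)
C = -38 (C = -19 - 19 = -38)
C*U(x, H(5)) = -38*36 = -1368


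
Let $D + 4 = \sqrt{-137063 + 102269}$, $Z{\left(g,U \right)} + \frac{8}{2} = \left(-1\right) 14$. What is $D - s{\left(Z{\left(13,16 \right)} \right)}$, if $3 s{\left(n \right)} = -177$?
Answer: $55 + 3 i \sqrt{3866} \approx 55.0 + 186.53 i$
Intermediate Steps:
$Z{\left(g,U \right)} = -18$ ($Z{\left(g,U \right)} = -4 - 14 = -18$)
$s{\left(n \right)} = -59$ ($s{\left(n \right)} = \frac{1}{3} \left(-177\right) = -59$)
$D = -4 + 3 i \sqrt{3866}$ ($D = -4 + \sqrt{-137063 + 102269} = -4 + \sqrt{-34794} = -4 + 3 i \sqrt{3866} \approx -4.0 + 186.53 i$)
$D - s{\left(Z{\left(13,16 \right)} \right)} = \left(-4 + 3 i \sqrt{3866}\right) - -59 = \left(-4 + 3 i \sqrt{3866}\right) + 59 = 55 + 3 i \sqrt{3866}$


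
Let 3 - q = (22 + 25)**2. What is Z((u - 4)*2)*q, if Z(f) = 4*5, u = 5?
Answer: -44120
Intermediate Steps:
Z(f) = 20
q = -2206 (q = 3 - (22 + 25)**2 = 3 - 1*47**2 = 3 - 1*2209 = 3 - 2209 = -2206)
Z((u - 4)*2)*q = 20*(-2206) = -44120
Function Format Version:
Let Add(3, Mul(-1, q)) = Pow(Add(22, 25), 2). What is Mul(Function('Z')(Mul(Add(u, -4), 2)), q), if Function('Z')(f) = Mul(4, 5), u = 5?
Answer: -44120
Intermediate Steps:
Function('Z')(f) = 20
q = -2206 (q = Add(3, Mul(-1, Pow(Add(22, 25), 2))) = Add(3, Mul(-1, Pow(47, 2))) = Add(3, Mul(-1, 2209)) = Add(3, -2209) = -2206)
Mul(Function('Z')(Mul(Add(u, -4), 2)), q) = Mul(20, -2206) = -44120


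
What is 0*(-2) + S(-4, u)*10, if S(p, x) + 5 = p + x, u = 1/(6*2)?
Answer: -535/6 ≈ -89.167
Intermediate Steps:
u = 1/12 ≈ 0.083333
S(p, x) = -5 + p + x (S(p, x) = -5 + (p + x) = -5 + p + x)
0*(-2) + S(-4, u)*10 = 0*(-2) + (-5 - 4 + 1/12)*10 = 0 - 107/12*10 = 0 - 535/6 = -535/6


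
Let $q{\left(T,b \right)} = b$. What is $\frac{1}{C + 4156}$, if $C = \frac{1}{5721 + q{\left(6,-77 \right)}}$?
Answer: $\frac{5644}{23456465} \approx 0.00024062$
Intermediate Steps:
$C = \frac{1}{5644}$ ($C = \frac{1}{5721 - 77} = \frac{1}{5644} \approx 0.00017718$)
$\frac{1}{C + 4156} = \frac{1}{\frac{1}{5644} + 4156} = \frac{1}{\frac{23456465}{5644}} = \frac{5644}{23456465}$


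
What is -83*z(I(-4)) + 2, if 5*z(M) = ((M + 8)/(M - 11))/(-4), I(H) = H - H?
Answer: -56/55 ≈ -1.0182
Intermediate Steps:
I(H) = 0
z(M) = -(8 + M)/(20*(-11 + M)) (z(M) = (((M + 8)/(M - 11))/(-4))/5 = (((8 + M)/(-11 + M))*(-¼))/5 = (-(8 + M)/(4*(-11 + M)))/5 = -(8 + M)/(20*(-11 + M)))
-83*z(I(-4)) + 2 = -83*(-8 - 1*0)/(20*(-11 + 0)) + 2 = -83*(-8 + 0)/(20*(-11)) + 2 = -83*(-1)*(-8)/(20*11) + 2 = -83*2/55 + 2 = -166/55 + 2 = -56/55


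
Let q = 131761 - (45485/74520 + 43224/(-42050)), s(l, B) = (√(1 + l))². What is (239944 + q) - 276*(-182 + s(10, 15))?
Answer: 131265523937423/313356600 ≈ 4.1890e+5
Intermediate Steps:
s(l, B) = 1 + l
q = 41288309813423/313356600 (q = 131761 - (45485*(1/74520) + 43224*(-1/42050)) = 131761 - (9097/14904 - 21612/21025) = 131761 - 1*(-130840823/313356600) = 131761 + 130840823/313356600 = 41288309813423/313356600 ≈ 1.3176e+5)
(239944 + q) - 276*(-182 + s(10, 15)) = (239944 + 41288309813423/313356600) - 276*(-182 + (1 + 10)) = 116476345843823/313356600 - 276*(-182 + 11) = 116476345843823/313356600 - 276*(-171) = 116476345843823/313356600 + 47196 = 131265523937423/313356600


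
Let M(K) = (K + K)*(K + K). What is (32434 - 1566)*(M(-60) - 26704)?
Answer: -379799872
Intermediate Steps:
M(K) = 4*K² (M(K) = (2*K)*(2*K) = 4*K²)
(32434 - 1566)*(M(-60) - 26704) = (32434 - 1566)*(4*(-60)² - 26704) = 30868*(4*3600 - 26704) = 30868*(14400 - 26704) = 30868*(-12304) = -379799872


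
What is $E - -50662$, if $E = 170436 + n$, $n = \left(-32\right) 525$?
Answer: $204298$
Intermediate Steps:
$n = -16800$
$E = 153636$ ($E = 170436 - 16800 = 153636$)
$E - -50662 = 153636 - -50662 = 153636 + 50662 = 204298$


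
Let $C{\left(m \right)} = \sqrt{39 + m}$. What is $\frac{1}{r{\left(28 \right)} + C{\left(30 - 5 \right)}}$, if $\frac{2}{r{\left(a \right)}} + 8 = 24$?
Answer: $\frac{8}{65} \approx 0.12308$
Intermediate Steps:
$r{\left(a \right)} = \frac{1}{8}$ ($r{\left(a \right)} = \frac{2}{-8 + 24} = \frac{2}{16} = 2 \cdot \frac{1}{16} = \frac{1}{8}$)
$\frac{1}{r{\left(28 \right)} + C{\left(30 - 5 \right)}} = \frac{1}{\frac{1}{8} + \sqrt{39 + \left(30 - 5\right)}} = \frac{1}{\frac{1}{8} + \sqrt{39 + 25}} = \frac{1}{\frac{1}{8} + \sqrt{64}} = \frac{1}{\frac{1}{8} + 8} = \frac{1}{\frac{65}{8}} = \frac{8}{65}$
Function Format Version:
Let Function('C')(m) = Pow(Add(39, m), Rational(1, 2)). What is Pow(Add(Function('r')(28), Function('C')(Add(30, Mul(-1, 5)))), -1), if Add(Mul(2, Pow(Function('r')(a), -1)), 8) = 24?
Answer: Rational(8, 65) ≈ 0.12308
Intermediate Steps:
Function('r')(a) = Rational(1, 8) (Function('r')(a) = Mul(2, Pow(Add(-8, 24), -1)) = Mul(2, Pow(16, -1)) = Mul(2, Rational(1, 16)) = Rational(1, 8))
Pow(Add(Function('r')(28), Function('C')(Add(30, Mul(-1, 5)))), -1) = Pow(Add(Rational(1, 8), Pow(Add(39, Add(30, Mul(-1, 5))), Rational(1, 2))), -1) = Pow(Add(Rational(1, 8), Pow(Add(39, Add(30, -5)), Rational(1, 2))), -1) = Pow(Add(Rational(1, 8), Pow(Add(39, 25), Rational(1, 2))), -1) = Pow(Add(Rational(1, 8), Pow(64, Rational(1, 2))), -1) = Pow(Add(Rational(1, 8), 8), -1) = Pow(Rational(65, 8), -1) = Rational(8, 65)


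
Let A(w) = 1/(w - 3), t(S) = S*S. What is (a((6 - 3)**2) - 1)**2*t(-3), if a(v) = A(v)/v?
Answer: 2809/324 ≈ 8.6698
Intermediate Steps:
t(S) = S**2
A(w) = 1/(-3 + w)
a(v) = 1/(v*(-3 + v)) (a(v) = 1/((-3 + v)*v) = 1/(v*(-3 + v)))
(a((6 - 3)**2) - 1)**2*t(-3) = (1/(((6 - 3)**2)*(-3 + (6 - 3)**2)) - 1)**2*(-3)**2 = (1/((3**2)*(-3 + 3**2)) - 1)**2*9 = (1/(9*(-3 + 9)) - 1)**2*9 = ((1/9)/6 - 1)**2*9 = ((1/9)*(1/6) - 1)**2*9 = (1/54 - 1)**2*9 = (-53/54)**2*9 = (2809/2916)*9 = 2809/324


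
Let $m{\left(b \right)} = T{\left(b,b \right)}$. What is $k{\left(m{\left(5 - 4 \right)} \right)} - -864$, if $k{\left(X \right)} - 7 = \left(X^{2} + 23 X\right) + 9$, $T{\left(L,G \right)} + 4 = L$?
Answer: $820$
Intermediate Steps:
$T{\left(L,G \right)} = -4 + L$
$m{\left(b \right)} = -4 + b$
$k{\left(X \right)} = 16 + X^{2} + 23 X$ ($k{\left(X \right)} = 7 + \left(\left(X^{2} + 23 X\right) + 9\right) = 7 + \left(9 + X^{2} + 23 X\right) = 16 + X^{2} + 23 X$)
$k{\left(m{\left(5 - 4 \right)} \right)} - -864 = \left(16 + \left(-4 + \left(5 - 4\right)\right)^{2} + 23 \left(-4 + \left(5 - 4\right)\right)\right) - -864 = \left(16 + \left(-4 + \left(5 - 4\right)\right)^{2} + 23 \left(-4 + \left(5 - 4\right)\right)\right) + 864 = \left(16 + \left(-4 + 1\right)^{2} + 23 \left(-4 + 1\right)\right) + 864 = \left(16 + \left(-3\right)^{2} + 23 \left(-3\right)\right) + 864 = \left(16 + 9 - 69\right) + 864 = -44 + 864 = 820$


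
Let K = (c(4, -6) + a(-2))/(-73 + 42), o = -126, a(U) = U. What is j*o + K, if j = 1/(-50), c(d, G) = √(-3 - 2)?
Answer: 2003/775 - I*√5/31 ≈ 2.5845 - 0.072131*I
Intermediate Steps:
c(d, G) = I*√5 (c(d, G) = √(-5) = I*√5)
K = 2/31 - I*√5/31 (K = (I*√5 - 2)/(-73 + 42) = (-2 + I*√5)/(-31) = (-2 + I*√5)*(-1/31) = 2/31 - I*√5/31 ≈ 0.064516 - 0.072131*I)
j = -1/50 ≈ -0.020000
j*o + K = -1/50*(-126) + (2/31 - I*√5/31) = 63/25 + (2/31 - I*√5/31) = 2003/775 - I*√5/31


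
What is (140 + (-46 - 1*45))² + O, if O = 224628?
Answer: 227029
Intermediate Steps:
(140 + (-46 - 1*45))² + O = (140 + (-46 - 1*45))² + 224628 = (140 + (-46 - 45))² + 224628 = (140 - 91)² + 224628 = 49² + 224628 = 2401 + 224628 = 227029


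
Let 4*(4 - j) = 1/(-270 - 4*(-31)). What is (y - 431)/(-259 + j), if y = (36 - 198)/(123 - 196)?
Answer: 250408/148919 ≈ 1.6815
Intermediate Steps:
y = 162/73 (y = -162/(-73) = -162*(-1/73) = 162/73 ≈ 2.2192)
j = 2337/584 (j = 4 - 1/(4*(-270 - 4*(-31))) = 4 - 1/(4*(-270 + 124)) = 4 - 1/4/(-146) = 4 - 1/4*(-1/146) = 4 + 1/584 = 2337/584 ≈ 4.0017)
(y - 431)/(-259 + j) = (162/73 - 431)/(-259 + 2337/584) = -31301/(73*(-148919/584)) = -31301/73*(-584/148919) = 250408/148919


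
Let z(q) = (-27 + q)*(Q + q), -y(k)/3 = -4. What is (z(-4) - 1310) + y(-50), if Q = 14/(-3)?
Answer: -3088/3 ≈ -1029.3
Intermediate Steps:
Q = -14/3 (Q = 14*(-⅓) = -14/3 ≈ -4.6667)
y(k) = 12 (y(k) = -3*(-4) = 12)
z(q) = (-27 + q)*(-14/3 + q)
(z(-4) - 1310) + y(-50) = ((126 + (-4)² - 95/3*(-4)) - 1310) + 12 = ((126 + 16 + 380/3) - 1310) + 12 = (806/3 - 1310) + 12 = -3124/3 + 12 = -3088/3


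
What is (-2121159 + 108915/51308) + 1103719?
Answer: -52202702605/51308 ≈ -1.0174e+6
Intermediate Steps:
(-2121159 + 108915/51308) + 1103719 = -108832317057/51308 + 1103719 = -52202702605/51308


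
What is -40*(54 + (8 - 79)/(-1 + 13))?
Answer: -5770/3 ≈ -1923.3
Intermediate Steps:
-40*(54 + (8 - 79)/(-1 + 13)) = -40*(54 - 71/12) = -40*577/12 = -5770/3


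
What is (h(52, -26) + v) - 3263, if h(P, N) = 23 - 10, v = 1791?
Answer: -1459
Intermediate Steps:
h(P, N) = 13
(h(52, -26) + v) - 3263 = (13 + 1791) - 3263 = 1804 - 3263 = -1459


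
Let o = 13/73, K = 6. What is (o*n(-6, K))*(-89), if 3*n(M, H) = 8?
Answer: -9256/219 ≈ -42.265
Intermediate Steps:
n(M, H) = 8/3 (n(M, H) = (1/3)*8 = 8/3)
o = 13/73 (o = 13*(1/73) = 13/73 ≈ 0.17808)
(o*n(-6, K))*(-89) = ((13/73)*(8/3))*(-89) = (104/219)*(-89) = -9256/219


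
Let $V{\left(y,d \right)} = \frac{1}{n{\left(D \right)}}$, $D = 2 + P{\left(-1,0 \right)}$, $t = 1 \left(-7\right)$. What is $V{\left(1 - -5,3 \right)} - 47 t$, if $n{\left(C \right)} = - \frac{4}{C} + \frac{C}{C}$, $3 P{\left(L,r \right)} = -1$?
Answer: $\frac{2298}{7} \approx 328.29$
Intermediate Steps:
$P{\left(L,r \right)} = - \frac{1}{3}$ ($P{\left(L,r \right)} = \frac{1}{3} \left(-1\right) = - \frac{1}{3}$)
$t = -7$
$D = \frac{5}{3}$ ($D = 2 - \frac{1}{3} = \frac{5}{3} \approx 1.6667$)
$n{\left(C \right)} = 1 - \frac{4}{C}$ ($n{\left(C \right)} = - \frac{4}{C} + 1 = 1 - \frac{4}{C}$)
$V{\left(y,d \right)} = - \frac{5}{7}$ ($V{\left(y,d \right)} = \frac{1}{\frac{1}{\frac{5}{3}} \left(-4 + \frac{5}{3}\right)} = \frac{1}{\frac{3}{5} \left(- \frac{7}{3}\right)} = \frac{1}{- \frac{7}{5}} = - \frac{5}{7}$)
$V{\left(1 - -5,3 \right)} - 47 t = - \frac{5}{7} - -329 = - \frac{5}{7} + 329 = \frac{2298}{7}$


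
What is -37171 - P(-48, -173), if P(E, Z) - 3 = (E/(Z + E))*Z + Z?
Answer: -8168917/221 ≈ -36963.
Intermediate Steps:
P(E, Z) = 3 + Z + E*Z/(E + Z) (P(E, Z) = 3 + ((E/(Z + E))*Z + Z) = 3 + ((E/(E + Z))*Z + Z) = 3 + (E*Z/(E + Z) + Z) = 3 + (Z + E*Z/(E + Z)) = 3 + Z + E*Z/(E + Z))
-37171 - P(-48, -173) = -37171 - ((-173)² + 3*(-48) + 3*(-173) + 2*(-48)*(-173))/(-48 - 173) = -37171 - (29929 - 144 - 519 + 16608)/(-221) = -37171 - (-1)*45874/221 = -37171 - 1*(-45874/221) = -37171 + 45874/221 = -8168917/221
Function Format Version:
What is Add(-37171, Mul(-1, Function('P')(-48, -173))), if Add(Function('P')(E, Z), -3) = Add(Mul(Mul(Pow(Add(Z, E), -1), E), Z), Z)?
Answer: Rational(-8168917, 221) ≈ -36963.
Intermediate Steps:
Function('P')(E, Z) = Add(3, Z, Mul(E, Z, Pow(Add(E, Z), -1))) (Function('P')(E, Z) = Add(3, Add(Mul(Mul(Pow(Add(Z, E), -1), E), Z), Z)) = Add(3, Add(Mul(Mul(Pow(Add(E, Z), -1), E), Z), Z)) = Add(3, Add(Mul(Mul(E, Pow(Add(E, Z), -1)), Z), Z)) = Add(3, Add(Mul(E, Z, Pow(Add(E, Z), -1)), Z)) = Add(3, Add(Z, Mul(E, Z, Pow(Add(E, Z), -1)))) = Add(3, Z, Mul(E, Z, Pow(Add(E, Z), -1))))
Add(-37171, Mul(-1, Function('P')(-48, -173))) = Add(-37171, Mul(-1, Mul(Pow(Add(-48, -173), -1), Add(Pow(-173, 2), Mul(3, -48), Mul(3, -173), Mul(2, -48, -173))))) = Add(-37171, Mul(-1, Mul(Pow(-221, -1), Add(29929, -144, -519, 16608)))) = Add(-37171, Mul(-1, Mul(Rational(-1, 221), 45874))) = Add(-37171, Mul(-1, Rational(-45874, 221))) = Add(-37171, Rational(45874, 221)) = Rational(-8168917, 221)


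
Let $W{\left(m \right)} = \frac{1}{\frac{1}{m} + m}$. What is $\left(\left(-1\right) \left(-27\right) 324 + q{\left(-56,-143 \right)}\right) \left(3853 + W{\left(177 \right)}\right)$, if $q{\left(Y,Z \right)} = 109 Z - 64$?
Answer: $- \frac{64099488177}{2410} \approx -2.6597 \cdot 10^{7}$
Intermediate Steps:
$q{\left(Y,Z \right)} = -64 + 109 Z$
$W{\left(m \right)} = \frac{1}{m + \frac{1}{m}}$
$\left(\left(-1\right) \left(-27\right) 324 + q{\left(-56,-143 \right)}\right) \left(3853 + W{\left(177 \right)}\right) = \left(\left(-1\right) \left(-27\right) 324 + \left(-64 + 109 \left(-143\right)\right)\right) \left(3853 + \frac{177}{1 + 177^{2}}\right) = \left(27 \cdot 324 - 15651\right) \left(3853 + \frac{177}{1 + 31329}\right) = \left(8748 - 15651\right) \left(3853 + \frac{177}{31330}\right) = - 6903 \left(3853 + 177 \cdot \frac{1}{31330}\right) = - 6903 \left(3853 + \frac{177}{31330}\right) = \left(-6903\right) \frac{120714667}{31330} = - \frac{64099488177}{2410}$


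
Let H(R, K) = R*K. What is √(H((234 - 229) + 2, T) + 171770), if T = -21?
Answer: √171623 ≈ 414.27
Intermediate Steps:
H(R, K) = K*R
√(H((234 - 229) + 2, T) + 171770) = √(-21*((234 - 229) + 2) + 171770) = √(-21*(5 + 2) + 171770) = √(-21*7 + 171770) = √(-147 + 171770) = √171623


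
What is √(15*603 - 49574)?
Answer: I*√40529 ≈ 201.32*I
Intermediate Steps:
√(15*603 - 49574) = √(9045 - 49574) = √(-40529) = I*√40529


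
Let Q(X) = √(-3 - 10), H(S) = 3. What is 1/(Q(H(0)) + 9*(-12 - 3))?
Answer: -135/18238 - I*√13/18238 ≈ -0.0074021 - 0.00019769*I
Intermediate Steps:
Q(X) = I*√13 (Q(X) = √(-13) = I*√13)
1/(Q(H(0)) + 9*(-12 - 3)) = 1/(I*√13 + 9*(-12 - 3)) = 1/(I*√13 + 9*(-15)) = 1/(I*√13 - 135) = 1/(-135 + I*√13)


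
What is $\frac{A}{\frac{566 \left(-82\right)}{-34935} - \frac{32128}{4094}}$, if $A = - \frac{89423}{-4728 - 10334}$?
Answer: $- \frac{376165450455}{413044761736} \approx -0.91071$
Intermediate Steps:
$A = \frac{89423}{15062}$ ($A = - \frac{89423}{-15062} = \left(-89423\right) \left(- \frac{1}{15062}\right) = \frac{89423}{15062} \approx 5.937$)
$\frac{A}{\frac{566 \left(-82\right)}{-34935} - \frac{32128}{4094}} = \frac{89423}{15062 \left(\frac{566 \left(-82\right)}{-34935} - \frac{32128}{4094}\right)} = \frac{89423}{15062 \left(\left(-46412\right) \left(- \frac{1}{34935}\right) - \frac{16064}{2047}\right)} = \frac{89423}{15062 \left(\frac{46412}{34935} - \frac{16064}{2047}\right)} = \frac{89423}{15062 \left(- \frac{466190476}{71511945}\right)} = \frac{89423}{15062} \left(- \frac{71511945}{466190476}\right) = - \frac{376165450455}{413044761736}$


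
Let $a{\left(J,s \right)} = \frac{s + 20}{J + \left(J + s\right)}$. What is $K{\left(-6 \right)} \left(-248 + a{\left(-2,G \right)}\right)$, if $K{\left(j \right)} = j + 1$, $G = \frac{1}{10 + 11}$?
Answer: $\frac{105025}{83} \approx 1265.4$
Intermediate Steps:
$G = \frac{1}{21} \approx 0.047619$
$a{\left(J,s \right)} = \frac{20 + s}{s + 2 J}$
$K{\left(j \right)} = 1 + j$
$K{\left(-6 \right)} \left(-248 + a{\left(-2,G \right)}\right) = \left(1 - 6\right) \left(-248 + \frac{20 + \frac{1}{21}}{\frac{1}{21} + 2 \left(-2\right)}\right) = - 5 \left(-248 + \frac{1}{\frac{1}{21} - 4} \cdot \frac{421}{21}\right) = - 5 \left(-248 + \frac{1}{- \frac{83}{21}} \cdot \frac{421}{21}\right) = - 5 \left(-248 - \frac{421}{83}\right) = \left(-5\right) \left(- \frac{21005}{83}\right) = \frac{105025}{83}$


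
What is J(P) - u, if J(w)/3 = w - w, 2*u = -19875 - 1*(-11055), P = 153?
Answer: 4410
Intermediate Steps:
u = -4410 (u = (-19875 - 1*(-11055))/2 = (-19875 + 11055)/2 = (1/2)*(-8820) = -4410)
J(w) = 0 (J(w) = 3*(w - w) = 3*0 = 0)
J(P) - u = 0 - 1*(-4410) = 0 + 4410 = 4410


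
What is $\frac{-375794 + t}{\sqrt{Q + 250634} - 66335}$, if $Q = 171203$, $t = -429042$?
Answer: $\frac{13347199015}{1099977597} + \frac{201209 \sqrt{421837}}{1099977597} \approx 12.253$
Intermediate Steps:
$\frac{-375794 + t}{\sqrt{Q + 250634} - 66335} = \frac{-375794 - 429042}{\sqrt{171203 + 250634} - 66335} = - \frac{804836}{\sqrt{421837} - 66335} = - \frac{804836}{-66335 + \sqrt{421837}}$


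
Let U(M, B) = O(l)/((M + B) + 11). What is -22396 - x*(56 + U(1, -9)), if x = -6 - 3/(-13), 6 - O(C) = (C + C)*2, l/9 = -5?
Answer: -282298/13 ≈ -21715.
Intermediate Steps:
l = -45 (l = 9*(-5) = -45)
O(C) = 6 - 4*C (O(C) = 6 - (C + C)*2 = 6 - 2*C*2 = 6 - 4*C)
x = -75/13 (x = -6 - 3*(-1)/13 = -6 - 1*(-3/13) = -6 + 3/13 = -75/13 ≈ -5.7692)
U(M, B) = 186/(11 + B + M) (U(M, B) = (6 - 4*(-45))/((M + B) + 11) = (6 + 180)/((B + M) + 11) = 186/(11 + B + M))
-22396 - x*(56 + U(1, -9)) = -22396 - (-75)*(56 + 186/(11 - 9 + 1))/13 = -22396 - (-75)*(56 + 186/3)/13 = -22396 - (-75)*(56 + 186*(⅓))/13 = -22396 - (-75)*(56 + 62)/13 = -22396 - (-75)*118/13 = -22396 - 1*(-8850/13) = -22396 + 8850/13 = -282298/13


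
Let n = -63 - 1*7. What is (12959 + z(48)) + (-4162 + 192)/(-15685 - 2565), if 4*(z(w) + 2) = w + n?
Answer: 47273769/3650 ≈ 12952.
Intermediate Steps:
n = -70 (n = -63 - 7 = -70)
z(w) = -39/2 + w/4 (z(w) = -2 + (w - 70)/4 = -2 + (-70 + w)/4 = -2 + (-35/2 + w/4) = -39/2 + w/4)
(12959 + z(48)) + (-4162 + 192)/(-15685 - 2565) = (12959 + (-39/2 + (¼)*48)) + (-4162 + 192)/(-15685 - 2565) = (12959 + (-39/2 + 12)) - 3970/(-18250) = (12959 - 15/2) - 3970*(-1/18250) = 25903/2 + 397/1825 = 47273769/3650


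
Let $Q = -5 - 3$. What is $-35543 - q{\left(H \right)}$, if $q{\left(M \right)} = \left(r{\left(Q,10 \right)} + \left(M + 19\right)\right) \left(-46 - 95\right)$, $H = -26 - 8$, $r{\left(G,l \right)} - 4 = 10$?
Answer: $-35684$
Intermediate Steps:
$Q = -8$
$r{\left(G,l \right)} = 14$ ($r{\left(G,l \right)} = 4 + 10 = 14$)
$H = -34$
$q{\left(M \right)} = -4653 - 141 M$ ($q{\left(M \right)} = \left(14 + \left(M + 19\right)\right) \left(-46 - 95\right) = \left(14 + \left(19 + M\right)\right) \left(-141\right) = \left(33 + M\right) \left(-141\right) = -4653 - 141 M$)
$-35543 - q{\left(H \right)} = -35543 - \left(-4653 - -4794\right) = -35543 - \left(-4653 + 4794\right) = -35543 - 141 = -35684$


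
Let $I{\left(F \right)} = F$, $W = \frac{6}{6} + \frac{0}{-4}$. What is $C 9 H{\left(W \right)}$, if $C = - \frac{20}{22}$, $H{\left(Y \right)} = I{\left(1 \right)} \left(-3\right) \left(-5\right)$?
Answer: $- \frac{1350}{11} \approx -122.73$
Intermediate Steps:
$W = 1$ ($W = 6 \cdot \frac{1}{6} + 0 \left(- \frac{1}{4}\right) = 1 + 0 = 1$)
$H{\left(Y \right)} = 15$ ($H{\left(Y \right)} = 1 \left(-3\right) \left(-5\right) = \left(-3\right) \left(-5\right) = 15$)
$C = - \frac{10}{11}$ ($C = \left(-20\right) \frac{1}{22} = - \frac{10}{11} \approx -0.90909$)
$C 9 H{\left(W \right)} = \left(- \frac{10}{11}\right) 9 \cdot 15 = \left(- \frac{90}{11}\right) 15 = - \frac{1350}{11}$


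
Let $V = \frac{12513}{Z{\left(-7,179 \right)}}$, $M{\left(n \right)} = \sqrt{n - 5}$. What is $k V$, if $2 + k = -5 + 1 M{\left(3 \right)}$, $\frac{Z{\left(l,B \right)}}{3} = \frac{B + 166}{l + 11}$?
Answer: $- \frac{116788}{345} + \frac{16684 i \sqrt{2}}{345} \approx -338.52 + 68.391 i$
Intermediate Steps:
$M{\left(n \right)} = \sqrt{-5 + n}$
$Z{\left(l,B \right)} = \frac{3 \left(166 + B\right)}{11 + l}$ ($Z{\left(l,B \right)} = 3 \frac{B + 166}{l + 11} = 3 \frac{166 + B}{11 + l} = \frac{3 \left(166 + B\right)}{11 + l}$)
$k = -7 + i \sqrt{2}$ ($k = -2 - \left(5 - \sqrt{-5 + 3}\right) = -2 - \left(5 - \sqrt{-2}\right) = -2 - \left(5 - i \sqrt{2}\right) = -7 + i \sqrt{2} \approx -7.0 + 1.4142 i$)
$V = \frac{16684}{345}$ ($V = \frac{12513}{3 \frac{1}{11 - 7} \left(166 + 179\right)} = \frac{12513}{3 \cdot \frac{1}{4} \cdot 345} = \frac{12513}{\frac{1035}{4}} = 12513 \cdot \frac{4}{1035} = \frac{16684}{345} \approx 48.359$)
$k V = \left(-7 + i \sqrt{2}\right) \frac{16684}{345} = - \frac{116788}{345} + \frac{16684 i \sqrt{2}}{345}$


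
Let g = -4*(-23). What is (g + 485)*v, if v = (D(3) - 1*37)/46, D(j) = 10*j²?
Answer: 30581/46 ≈ 664.80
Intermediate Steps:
g = 92
v = 53/46 (v = (10*3² - 1*37)/46 = (10*9 - 37)*(1/46) = (90 - 37)*(1/46) = 53*(1/46) = 53/46 ≈ 1.1522)
(g + 485)*v = (92 + 485)*(53/46) = 577*(53/46) = 30581/46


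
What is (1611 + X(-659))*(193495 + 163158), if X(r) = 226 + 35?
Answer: 667654416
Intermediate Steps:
X(r) = 261
(1611 + X(-659))*(193495 + 163158) = (1611 + 261)*(193495 + 163158) = 1872*356653 = 667654416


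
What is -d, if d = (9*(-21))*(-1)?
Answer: -189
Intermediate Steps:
d = 189 (d = -189*(-1) = 189)
-d = -1*189 = -189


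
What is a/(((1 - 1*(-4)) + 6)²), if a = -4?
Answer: -4/121 ≈ -0.033058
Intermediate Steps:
a/(((1 - 1*(-4)) + 6)²) = -4/((1 - 1*(-4)) + 6)² = -4/((1 + 4) + 6)² = -4/(5 + 6)² = -4/(11²) = -4/121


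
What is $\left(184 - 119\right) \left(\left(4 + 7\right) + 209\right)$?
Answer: $14300$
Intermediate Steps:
$\left(184 - 119\right) \left(\left(4 + 7\right) + 209\right) = 65 \left(11 + 209\right) = 65 \cdot 220 = 14300$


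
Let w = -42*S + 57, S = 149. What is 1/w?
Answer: -1/6201 ≈ -0.00016126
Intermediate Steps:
w = -6201 (w = -42*149 + 57 = -6258 + 57 = -6201)
1/w = 1/(-6201) = -1/6201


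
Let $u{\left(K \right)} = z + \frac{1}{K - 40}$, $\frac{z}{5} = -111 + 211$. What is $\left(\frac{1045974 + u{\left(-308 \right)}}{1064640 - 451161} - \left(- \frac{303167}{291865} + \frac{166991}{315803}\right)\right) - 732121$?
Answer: $- \frac{14406509312094945231445583}{19677830458521625740} \approx -7.3212 \cdot 10^{5}$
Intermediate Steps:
$z = 500$ ($z = 5 \left(-111 + 211\right) = 5 \cdot 100 = 500$)
$u{\left(K \right)} = 500 + \frac{1}{-40 + K}$ ($u{\left(K \right)} = 500 + \frac{1}{K - 40} = 500 + \frac{1}{-40 + K}$)
$\left(\frac{1045974 + u{\left(-308 \right)}}{1064640 - 451161} - \left(- \frac{303167}{291865} + \frac{166991}{315803}\right)\right) - 732121 = \left(\frac{1045974 + \frac{-19999 + 500 \left(-308\right)}{-40 - 308}}{1064640 - 451161} - \left(- \frac{303167}{291865} + \frac{166991}{315803}\right)\right) - 732121 = \left(\frac{1045974 + \frac{-19999 - 154000}{-348}}{613479} - - \frac{47002219886}{92171842595}\right) - 732121 = \left(\left(1045974 - - \frac{173999}{348}\right) \frac{1}{613479} + \left(- \frac{166991}{315803} + \frac{303167}{291865}\right)\right) - 732121 = \left(\left(1045974 + \frac{173999}{348}\right) \frac{1}{613479} + \frac{47002219886}{92171842595}\right) - 732121 = \left(\frac{364172951}{348} \cdot \frac{1}{613479} + \frac{47002219886}{92171842595}\right) - 732121 = \left(\frac{364172951}{213490692} + \frac{47002219886}{92171842595}\right) - 732121 = \frac{43601028365926948957}{19677830458521625740} - 732121 = - \frac{14406509312094945231445583}{19677830458521625740}$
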